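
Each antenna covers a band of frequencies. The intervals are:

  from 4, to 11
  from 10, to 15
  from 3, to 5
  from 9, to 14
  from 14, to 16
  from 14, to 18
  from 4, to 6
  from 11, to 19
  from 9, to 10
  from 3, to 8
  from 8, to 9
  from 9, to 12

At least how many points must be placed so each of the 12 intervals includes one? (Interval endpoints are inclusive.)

Process intervals by earliest right end; each time one isn't hit yet, stab at its right endpoint.
Sorted: [3,5] [4,6] [3,8] [8,9] [9,10] [4,11] [9,12] [9,14] [10,15] [14,16] [14,18] [11,19]
{[3,5],[4,6],[3,8]} hit by 5; {[8,9],[9,10],[4,11],[9,12],[9,14]} hit by 9; {[10,15],[14,16],[14,18],[11,19]} hit by 15.
Points: 5, 9, 15 (3 total).

3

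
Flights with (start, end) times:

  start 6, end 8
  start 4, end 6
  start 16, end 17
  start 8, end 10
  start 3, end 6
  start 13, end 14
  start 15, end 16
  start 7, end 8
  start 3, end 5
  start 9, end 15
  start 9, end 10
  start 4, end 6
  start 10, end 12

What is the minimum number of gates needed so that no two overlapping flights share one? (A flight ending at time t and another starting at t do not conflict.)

The answer is the maximum number of intervals overlapping at any instant.
starts: [3, 3, 4, 4, 6, 7, 8, 9, 9, 10, 13, 15, 16]
ends:   [5, 6, 6, 6, 8, 8, 10, 10, 12, 14, 15, 16, 17]
s3→1 s3→2 s4→3 s4→4  — peak 4.

4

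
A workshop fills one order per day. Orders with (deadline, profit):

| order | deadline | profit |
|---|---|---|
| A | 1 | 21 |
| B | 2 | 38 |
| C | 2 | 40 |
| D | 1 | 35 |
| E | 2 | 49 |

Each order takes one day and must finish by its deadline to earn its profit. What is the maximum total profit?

89

Take jobs in profit order; each goes to the latest open slot no later than its deadline.
Profit order: E=49 C=40 B=38 D=35 A=21
Assign: E→slot 2, C→slot 1, B skipped, D skipped, A skipped.
Slots: [1:C] [2:E]
Profit = 40 + 49 = 89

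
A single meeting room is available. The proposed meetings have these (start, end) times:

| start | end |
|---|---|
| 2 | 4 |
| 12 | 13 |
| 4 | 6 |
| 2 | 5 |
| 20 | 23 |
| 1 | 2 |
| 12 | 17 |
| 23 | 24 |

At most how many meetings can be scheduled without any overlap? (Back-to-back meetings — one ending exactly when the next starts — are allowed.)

Sort by end time and greedily take each interval whose start is ≥ the last chosen end.
Sorted by end: (1,2)  (2,4)  (2,5)  (4,6)  (12,13)  (12,17)  (20,23)  (23,24)
take (1,2); take (2,4); skip (2,5); take (4,6); take (12,13); take (20,23); take (23,24).
Selected 6 meetings.

6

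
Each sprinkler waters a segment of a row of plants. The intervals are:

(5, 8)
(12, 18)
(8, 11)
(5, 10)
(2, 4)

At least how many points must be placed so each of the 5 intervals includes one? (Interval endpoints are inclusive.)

3

Sorted: [2,4] [5,8] [5,10] [8,11] [12,18]
{[2,4]} hit by 4; {[5,8],[5,10],[8,11]} hit by 8; {[12,18]} hit by 18.
Points: 4, 8, 18 (3 total).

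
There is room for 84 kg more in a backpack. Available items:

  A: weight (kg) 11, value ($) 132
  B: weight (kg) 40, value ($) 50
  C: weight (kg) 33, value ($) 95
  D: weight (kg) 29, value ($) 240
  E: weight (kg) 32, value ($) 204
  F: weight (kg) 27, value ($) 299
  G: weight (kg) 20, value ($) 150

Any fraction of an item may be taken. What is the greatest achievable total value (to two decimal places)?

Sort by value per unit weight and fill in that order.
Order: A (132/11=12.00) > F (299/27=11.07) > D (240/29=8.28) > G (150/20=7.50) > E (204/32=6.38) > C (95/33=2.88) > B (50/40=1.25)
Fill: take A (11 @ 132) → take F (27 @ 299) → take D (29 @ 240) → take 17/20 of G → 127.50; 84/84 used.
Total value = 798.50

798.50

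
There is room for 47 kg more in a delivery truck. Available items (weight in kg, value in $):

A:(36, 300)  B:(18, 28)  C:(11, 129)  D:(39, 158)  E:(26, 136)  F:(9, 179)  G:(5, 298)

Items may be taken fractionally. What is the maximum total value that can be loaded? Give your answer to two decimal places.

Sort by value per unit weight and fill in that order.
Ratios (sorted): G 59.60, F 19.89, C 11.73, A 8.33, E 5.23, D 4.05, B 1.56
take G (5 @ 298); take F (9 @ 179); take C (11 @ 129); take 22/36 of A → 183.33. Capacity used 47/47.
Total value = 789.33

789.33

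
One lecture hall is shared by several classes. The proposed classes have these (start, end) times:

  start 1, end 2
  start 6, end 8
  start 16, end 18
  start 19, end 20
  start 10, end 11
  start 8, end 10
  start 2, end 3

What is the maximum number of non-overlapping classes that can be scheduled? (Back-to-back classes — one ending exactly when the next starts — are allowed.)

7

Greedy by earliest finish: after sorting by end time, pick each interval compatible with the last pick.
Sorted by end: (1,2)  (2,3)  (6,8)  (8,10)  (10,11)  (16,18)  (19,20)
take (1,2); take (2,3); take (6,8); take (8,10); take (10,11); take (16,18); take (19,20).
Selected 7 classes.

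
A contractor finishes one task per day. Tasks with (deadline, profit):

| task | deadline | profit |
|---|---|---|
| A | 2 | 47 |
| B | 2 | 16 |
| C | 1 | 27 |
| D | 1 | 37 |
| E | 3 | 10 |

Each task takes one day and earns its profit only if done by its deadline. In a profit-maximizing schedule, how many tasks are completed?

3

Take jobs in profit order; each goes to the latest open slot no later than its deadline.
Profit order: A=47 D=37 C=27 B=16 E=10
Assign: A→slot 2, D→slot 1, C skipped, B skipped, E→slot 3.
Slots: [1:D] [2:A] [3:E]
3 of 5 scheduled.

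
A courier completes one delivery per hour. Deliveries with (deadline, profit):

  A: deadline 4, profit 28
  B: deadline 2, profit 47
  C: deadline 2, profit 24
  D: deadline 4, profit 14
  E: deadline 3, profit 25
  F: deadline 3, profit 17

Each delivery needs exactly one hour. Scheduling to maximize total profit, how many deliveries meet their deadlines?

4

Sort by profit descending; place each in the latest free slot ≤ its deadline.
By profit: B(d2,47), A(d4,28), E(d3,25), C(d2,24), F(d3,17), D(d4,14)
B→slot 2; A→slot 4; E→slot 3; C→slot 1; F skipped; D skipped.
4 of 6 scheduled.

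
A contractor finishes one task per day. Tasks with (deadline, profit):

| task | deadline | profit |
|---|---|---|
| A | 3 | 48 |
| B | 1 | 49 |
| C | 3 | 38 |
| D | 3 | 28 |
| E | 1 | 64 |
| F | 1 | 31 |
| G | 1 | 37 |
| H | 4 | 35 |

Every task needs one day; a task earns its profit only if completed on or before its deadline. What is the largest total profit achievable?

Sort by profit descending; place each in the latest free slot ≤ its deadline.
By profit: E(d1,64), B(d1,49), A(d3,48), C(d3,38), G(d1,37), H(d4,35), F(d1,31), D(d3,28)
E→slot 1; B skipped; A→slot 3; C→slot 2; G skipped; H→slot 4; F skipped; D skipped.
Profit = 64 + 38 + 48 + 35 = 185

185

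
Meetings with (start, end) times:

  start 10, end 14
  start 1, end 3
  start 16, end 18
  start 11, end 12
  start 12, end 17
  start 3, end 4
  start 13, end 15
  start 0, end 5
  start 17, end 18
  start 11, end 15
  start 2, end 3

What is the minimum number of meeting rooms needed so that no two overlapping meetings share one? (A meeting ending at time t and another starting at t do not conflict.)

starts: [0, 1, 2, 3, 10, 11, 11, 12, 13, 16, 17]
ends:   [3, 3, 4, 5, 12, 14, 15, 15, 17, 18, 18]
s0→1 s1→2 s2→3 e3→2 e3→1 s3→2 e4→1 e5→0 s10→1 s11→2 s11→3 e12→2 s12→3 s13→4  — peak 4.

4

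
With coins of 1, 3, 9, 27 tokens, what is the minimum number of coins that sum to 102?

6

Greedy: take as many of the largest coin as possible, then repeat with the remainder.
102 = 3×27 + 2×9 + 1×3
Total coins = 3 + 2 + 1 = 6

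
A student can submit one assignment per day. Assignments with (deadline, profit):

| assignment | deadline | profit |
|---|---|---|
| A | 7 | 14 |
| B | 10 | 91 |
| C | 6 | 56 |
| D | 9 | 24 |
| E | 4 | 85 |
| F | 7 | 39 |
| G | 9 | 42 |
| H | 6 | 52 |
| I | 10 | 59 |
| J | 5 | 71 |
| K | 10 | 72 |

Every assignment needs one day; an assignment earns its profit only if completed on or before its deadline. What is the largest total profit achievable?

Take jobs in profit order; each goes to the latest open slot no later than its deadline.
By profit: B(d10,91), E(d4,85), K(d10,72), J(d5,71), I(d10,59), C(d6,56), H(d6,52), G(d9,42), F(d7,39), D(d9,24), A(d7,14)
B→slot 10; E→slot 4; K→slot 9; J→slot 5; I→slot 8; C→slot 6; H→slot 3; G→slot 7; F→slot 2; D→slot 1; A skipped.
Profit = 24 + 39 + 52 + 85 + 71 + 56 + 42 + 59 + 72 + 91 = 591

591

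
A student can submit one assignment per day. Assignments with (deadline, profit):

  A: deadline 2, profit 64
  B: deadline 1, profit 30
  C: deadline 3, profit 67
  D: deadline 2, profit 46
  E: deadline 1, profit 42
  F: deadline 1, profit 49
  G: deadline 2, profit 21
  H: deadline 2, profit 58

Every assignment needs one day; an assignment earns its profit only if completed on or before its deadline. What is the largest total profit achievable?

Profit order: C=67 A=64 H=58 F=49 D=46 E=42 B=30 G=21
Assign: C→slot 3, A→slot 2, H→slot 1, F skipped, D skipped, E skipped, B skipped, G skipped.
Slots: [1:H] [2:A] [3:C]
Profit = 58 + 64 + 67 = 189

189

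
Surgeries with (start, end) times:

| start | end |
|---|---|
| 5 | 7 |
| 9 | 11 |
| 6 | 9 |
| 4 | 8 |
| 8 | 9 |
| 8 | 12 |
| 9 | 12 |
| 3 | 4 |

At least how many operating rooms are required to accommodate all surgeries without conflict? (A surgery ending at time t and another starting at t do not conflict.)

Count concurrent intervals with a sweep; the peak is the room count.
Events (time:±→running): 3:+→1 4:-→0 4:+→1 5:+→2 6:+→3 … peak 3.

3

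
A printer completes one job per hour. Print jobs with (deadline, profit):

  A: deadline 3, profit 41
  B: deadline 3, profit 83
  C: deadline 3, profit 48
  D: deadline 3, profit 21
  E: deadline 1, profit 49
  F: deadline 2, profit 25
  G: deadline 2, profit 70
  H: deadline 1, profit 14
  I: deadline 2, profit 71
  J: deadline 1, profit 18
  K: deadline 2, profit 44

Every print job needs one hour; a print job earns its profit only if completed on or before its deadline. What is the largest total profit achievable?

By profit: B(d3,83), I(d2,71), G(d2,70), E(d1,49), C(d3,48), K(d2,44), A(d3,41), F(d2,25), D(d3,21), J(d1,18), H(d1,14)
B→slot 3; I→slot 2; G→slot 1; E skipped; C skipped; K skipped; A skipped; F skipped; D skipped; J skipped; H skipped.
Profit = 70 + 71 + 83 = 224

224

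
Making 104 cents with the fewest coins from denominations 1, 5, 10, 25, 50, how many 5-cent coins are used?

0

104 = 2×50 + 4×1
Count of 5: 0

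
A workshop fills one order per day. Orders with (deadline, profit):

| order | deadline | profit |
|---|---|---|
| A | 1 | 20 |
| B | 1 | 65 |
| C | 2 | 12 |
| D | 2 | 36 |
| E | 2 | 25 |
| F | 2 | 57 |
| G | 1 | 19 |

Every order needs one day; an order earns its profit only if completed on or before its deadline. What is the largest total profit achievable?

Take jobs in profit order; each goes to the latest open slot no later than its deadline.
Profit order: B=65 F=57 D=36 E=25 A=20 G=19 C=12
Assign: B→slot 1, F→slot 2, D skipped, E skipped, A skipped, G skipped, C skipped.
Slots: [1:B] [2:F]
Profit = 65 + 57 = 122

122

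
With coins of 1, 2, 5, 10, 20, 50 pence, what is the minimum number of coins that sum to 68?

68 − 1×50→18 − 1×10→8 − 1×5→3 − 1×2→1 − 1×1→0
Total coins = 1 + 1 + 1 + 1 + 1 = 5

5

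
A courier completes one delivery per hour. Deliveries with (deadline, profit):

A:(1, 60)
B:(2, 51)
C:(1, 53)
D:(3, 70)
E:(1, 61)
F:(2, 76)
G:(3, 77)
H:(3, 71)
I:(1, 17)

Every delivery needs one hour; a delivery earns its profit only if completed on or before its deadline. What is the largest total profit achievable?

Sort by profit descending; place each in the latest free slot ≤ its deadline.
Profit order: G=77 F=76 H=71 D=70 E=61 A=60 C=53 B=51 I=17
Assign: G→slot 3, F→slot 2, H→slot 1, D skipped, E skipped, A skipped, C skipped, B skipped, I skipped.
Slots: [1:H] [2:F] [3:G]
Profit = 71 + 76 + 77 = 224

224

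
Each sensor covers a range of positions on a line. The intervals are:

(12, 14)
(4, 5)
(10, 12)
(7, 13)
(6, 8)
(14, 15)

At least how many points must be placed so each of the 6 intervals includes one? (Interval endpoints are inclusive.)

Sorted: [4,5] [6,8] [10,12] [7,13] [12,14] [14,15]
{[4,5]} hit by 5; {[6,8]} hit by 8; {[10,12],[7,13],[12,14]} hit by 12; {[14,15]} hit by 15.
Points: 5, 8, 12, 15 (4 total).

4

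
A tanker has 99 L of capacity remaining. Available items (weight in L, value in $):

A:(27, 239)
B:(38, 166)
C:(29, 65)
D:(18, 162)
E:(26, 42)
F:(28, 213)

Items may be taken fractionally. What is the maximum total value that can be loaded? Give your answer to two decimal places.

727.58

Sort by value per unit weight and fill in that order.
Order: D (162/18=9.00) > A (239/27=8.85) > F (213/28=7.61) > B (166/38=4.37) > C (65/29=2.24) > E (42/26=1.62)
Fill: take D (18 @ 162) → take A (27 @ 239) → take F (28 @ 213) → take 26/38 of B → 113.58; 99/99 used.
Total value = 727.58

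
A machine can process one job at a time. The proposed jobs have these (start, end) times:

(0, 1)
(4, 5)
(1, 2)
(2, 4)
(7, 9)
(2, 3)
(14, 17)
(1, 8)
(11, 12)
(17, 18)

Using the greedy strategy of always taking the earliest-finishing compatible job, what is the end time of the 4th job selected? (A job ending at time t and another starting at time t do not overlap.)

Greedy by earliest finish: after sorting by end time, pick each interval compatible with the last pick.
By end time: (0,1), (1,2), (2,3), (2,4), (4,5), (1,8), (7,9), (11,12), (14,17), (17,18).
Pick (0,1); next start ≥ 1 → (1,2); next start ≥ 2 → (2,3); next start ≥ 3 → (4,5); next start ≥ 5 → (7,9); next start ≥ 9 → (11,12); next start ≥ 12 → (14,17); next start ≥ 17 → (17,18).
Selected: (0,1) (1,2) (2,3) (4,5) (7,9) (11,12) (14,17) (17,18)

5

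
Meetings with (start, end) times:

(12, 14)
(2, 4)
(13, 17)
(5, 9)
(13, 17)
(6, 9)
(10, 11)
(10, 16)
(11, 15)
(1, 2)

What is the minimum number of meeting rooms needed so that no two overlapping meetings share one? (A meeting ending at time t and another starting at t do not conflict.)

5

Events (time:±→running): 1:+→1 2:-→0 2:+→1 4:-→0 5:+→1 6:+→2 9:-→1 9:-→0 10:+→1 10:+→2 11:-→1 11:+→2 12:+→3 13:+→4 13:+→5 … peak 5.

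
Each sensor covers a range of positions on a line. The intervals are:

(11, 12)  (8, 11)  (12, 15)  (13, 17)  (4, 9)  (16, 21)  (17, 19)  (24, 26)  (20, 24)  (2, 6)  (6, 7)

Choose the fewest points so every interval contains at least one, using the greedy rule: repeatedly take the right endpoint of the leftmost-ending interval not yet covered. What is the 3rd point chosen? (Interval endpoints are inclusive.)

15

Sorted: [2,6] [6,7] [4,9] [8,11] [11,12] [12,15] [13,17] [17,19] [16,21] [20,24] [24,26]
{[2,6],[6,7],[4,9]} hit by 6; {[8,11],[11,12]} hit by 11; {[12,15],[13,17]} hit by 15; {[17,19],[16,21]} hit by 19; {[20,24],[24,26]} hit by 24.
Points: 6, 11, 15, 19, 24 (5 total).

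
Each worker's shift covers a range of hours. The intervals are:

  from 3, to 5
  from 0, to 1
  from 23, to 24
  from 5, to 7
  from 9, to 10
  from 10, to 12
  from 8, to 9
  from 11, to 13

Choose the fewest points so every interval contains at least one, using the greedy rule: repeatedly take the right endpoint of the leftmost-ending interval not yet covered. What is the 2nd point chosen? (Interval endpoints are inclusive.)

Process intervals by earliest right end; each time one isn't hit yet, stab at its right endpoint.
By right end: [0,1]  [3,5]  [5,7]  [8,9]  [9,10]  [10,12]  [11,13]  [23,24]
[0,1] uncovered → point at 1; [3,5] uncovered → point at 5; [8,9] uncovered → point at 9; [10,12] uncovered → point at 12; [23,24] uncovered → point at 24.
Points: 1, 5, 9, 12, 24 (5 total).

5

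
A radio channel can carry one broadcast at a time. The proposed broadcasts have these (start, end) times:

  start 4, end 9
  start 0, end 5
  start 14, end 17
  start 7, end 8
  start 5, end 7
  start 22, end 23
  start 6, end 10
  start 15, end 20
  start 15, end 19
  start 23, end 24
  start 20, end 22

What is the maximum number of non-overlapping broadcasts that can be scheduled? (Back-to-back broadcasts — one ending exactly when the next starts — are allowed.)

Sorted by end: (0,5)  (5,7)  (7,8)  (4,9)  (6,10)  (14,17)  (15,19)  (15,20)  (20,22)  (22,23)  (23,24)
take (0,5); take (5,7); take (7,8); skip (4,9); take (14,17); take (20,22); take (22,23); take (23,24).
Selected 7 broadcasts.

7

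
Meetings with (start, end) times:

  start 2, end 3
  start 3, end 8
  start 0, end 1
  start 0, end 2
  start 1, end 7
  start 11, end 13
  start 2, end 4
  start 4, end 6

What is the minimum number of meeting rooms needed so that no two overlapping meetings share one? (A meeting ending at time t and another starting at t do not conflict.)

Count concurrent intervals with a sweep; the peak is the room count.
starts: [0, 0, 1, 2, 2, 3, 4, 11]
ends:   [1, 2, 3, 4, 6, 7, 8, 13]
s0→1 s0→2 e1→1 s1→2 e2→1 s2→2 s2→3  — peak 3.

3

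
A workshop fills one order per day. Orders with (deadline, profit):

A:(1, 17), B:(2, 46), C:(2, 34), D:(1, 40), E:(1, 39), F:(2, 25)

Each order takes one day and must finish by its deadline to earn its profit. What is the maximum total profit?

86

Sort by profit descending; place each in the latest free slot ≤ its deadline.
By profit: B(d2,46), D(d1,40), E(d1,39), C(d2,34), F(d2,25), A(d1,17)
B→slot 2; D→slot 1; E skipped; C skipped; F skipped; A skipped.
Profit = 40 + 46 = 86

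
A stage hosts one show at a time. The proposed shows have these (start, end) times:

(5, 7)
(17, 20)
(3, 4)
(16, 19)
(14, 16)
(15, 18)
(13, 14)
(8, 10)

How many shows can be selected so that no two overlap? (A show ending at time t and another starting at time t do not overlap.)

Order by finish time; keep every interval that doesn't clash with the previous kept one.
By end time: (3,4), (5,7), (8,10), (13,14), (14,16), (15,18), (16,19), (17,20).
Pick (3,4); next start ≥ 4 → (5,7); next start ≥ 7 → (8,10); next start ≥ 10 → (13,14); next start ≥ 14 → (14,16); next start ≥ 16 → (16,19).
Selected 6 shows.

6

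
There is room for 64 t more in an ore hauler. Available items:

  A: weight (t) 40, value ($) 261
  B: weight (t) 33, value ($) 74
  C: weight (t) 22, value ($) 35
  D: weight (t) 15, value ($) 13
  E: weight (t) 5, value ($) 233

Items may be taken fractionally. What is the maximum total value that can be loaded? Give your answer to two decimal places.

Greedy by value/weight ratio, highest first.
Ratios (sorted): E 46.60, A 6.53, B 2.24, C 1.59, D 0.87
take E (5 @ 233); take A (40 @ 261); take 19/33 of B → 42.61. Capacity used 64/64.
Total value = 536.61

536.61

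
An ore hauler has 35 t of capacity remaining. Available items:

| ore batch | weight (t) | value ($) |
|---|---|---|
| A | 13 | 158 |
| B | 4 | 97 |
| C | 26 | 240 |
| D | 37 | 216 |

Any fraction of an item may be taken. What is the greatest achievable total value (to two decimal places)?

421.15

Greedy by value/weight ratio, highest first.
Ratios (sorted): B 24.25, A 12.15, C 9.23, D 5.84
take B (4 @ 97); take A (13 @ 158); take 18/26 of C → 166.15. Capacity used 35/35.
Total value = 421.15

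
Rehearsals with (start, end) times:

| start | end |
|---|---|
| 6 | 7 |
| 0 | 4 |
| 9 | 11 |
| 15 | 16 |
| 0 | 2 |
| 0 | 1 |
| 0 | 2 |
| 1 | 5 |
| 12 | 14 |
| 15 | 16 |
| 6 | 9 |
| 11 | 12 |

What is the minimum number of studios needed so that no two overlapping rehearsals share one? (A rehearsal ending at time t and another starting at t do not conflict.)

starts: [0, 0, 0, 0, 1, 6, 6, 9, 11, 12, 15, 15]
ends:   [1, 2, 2, 4, 5, 7, 9, 11, 12, 14, 16, 16]
s0→1 s0→2 s0→3 s0→4  — peak 4.

4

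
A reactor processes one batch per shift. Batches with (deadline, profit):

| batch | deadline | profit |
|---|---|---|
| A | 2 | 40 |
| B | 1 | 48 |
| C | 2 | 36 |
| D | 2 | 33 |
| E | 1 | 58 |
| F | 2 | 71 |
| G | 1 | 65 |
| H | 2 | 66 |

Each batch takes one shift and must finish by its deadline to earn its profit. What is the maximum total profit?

137

Take jobs in profit order; each goes to the latest open slot no later than its deadline.
By profit: F(d2,71), H(d2,66), G(d1,65), E(d1,58), B(d1,48), A(d2,40), C(d2,36), D(d2,33)
F→slot 2; H→slot 1; G skipped; E skipped; B skipped; A skipped; C skipped; D skipped.
Profit = 66 + 71 = 137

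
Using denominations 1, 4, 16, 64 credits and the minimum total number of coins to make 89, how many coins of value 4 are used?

Use the largest denomination that fits, subtract, and repeat.
89 = 1×64 + 1×16 + 2×4 + 1×1
Count of 4: 2

2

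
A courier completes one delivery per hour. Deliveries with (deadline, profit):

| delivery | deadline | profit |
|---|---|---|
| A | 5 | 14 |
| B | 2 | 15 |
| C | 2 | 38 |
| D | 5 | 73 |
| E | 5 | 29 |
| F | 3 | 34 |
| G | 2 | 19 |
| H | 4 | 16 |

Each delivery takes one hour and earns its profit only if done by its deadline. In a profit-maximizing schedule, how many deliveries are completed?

5

Sort by profit descending; place each in the latest free slot ≤ its deadline.
By profit: D(d5,73), C(d2,38), F(d3,34), E(d5,29), G(d2,19), H(d4,16), B(d2,15), A(d5,14)
D→slot 5; C→slot 2; F→slot 3; E→slot 4; G→slot 1; H skipped; B skipped; A skipped.
5 of 8 scheduled.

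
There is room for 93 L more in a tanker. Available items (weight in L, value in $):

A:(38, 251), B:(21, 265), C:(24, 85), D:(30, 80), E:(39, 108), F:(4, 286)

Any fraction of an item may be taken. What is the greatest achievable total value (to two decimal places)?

Greedy by value/weight ratio, highest first.
Ratios (sorted): F 71.50, B 12.62, A 6.61, C 3.54, E 2.77, D 2.67
take F (4 @ 286); take B (21 @ 265); take A (38 @ 251); take C (24 @ 85); take 6/39 of E → 16.62. Capacity used 93/93.
Total value = 903.62

903.62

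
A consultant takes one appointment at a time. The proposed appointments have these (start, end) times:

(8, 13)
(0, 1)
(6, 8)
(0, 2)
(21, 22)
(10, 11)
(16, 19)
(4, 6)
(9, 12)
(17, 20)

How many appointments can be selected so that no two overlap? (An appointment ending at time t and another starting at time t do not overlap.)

6

Greedy by earliest finish: after sorting by end time, pick each interval compatible with the last pick.
By end time: (0,1), (0,2), (4,6), (6,8), (10,11), (9,12), (8,13), (16,19), (17,20), (21,22).
Pick (0,1); next start ≥ 1 → (4,6); next start ≥ 6 → (6,8); next start ≥ 8 → (10,11); next start ≥ 11 → (16,19); next start ≥ 19 → (21,22).
Selected 6 appointments.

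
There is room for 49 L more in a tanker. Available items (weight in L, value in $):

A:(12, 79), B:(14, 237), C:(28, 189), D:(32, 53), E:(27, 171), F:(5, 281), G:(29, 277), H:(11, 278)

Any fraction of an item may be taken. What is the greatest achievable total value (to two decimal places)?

Sort by value per unit weight and fill in that order.
Ratios (sorted): F 56.20, H 25.27, B 16.93, G 9.55, C 6.75, A 6.58, E 6.33, D 1.66
take F (5 @ 281); take H (11 @ 278); take B (14 @ 237); take 19/29 of G → 181.48. Capacity used 49/49.
Total value = 977.48

977.48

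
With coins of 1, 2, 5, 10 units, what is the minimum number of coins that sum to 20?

2

Use the largest denomination that fits, subtract, and repeat.
20 − 2×10→0
Total coins = 2 = 2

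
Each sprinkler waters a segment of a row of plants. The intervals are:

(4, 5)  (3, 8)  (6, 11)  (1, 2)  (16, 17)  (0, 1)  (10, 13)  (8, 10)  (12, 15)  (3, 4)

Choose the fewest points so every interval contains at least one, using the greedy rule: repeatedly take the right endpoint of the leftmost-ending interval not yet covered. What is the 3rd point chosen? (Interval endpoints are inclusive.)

By right end: [0,1]  [1,2]  [3,4]  [4,5]  [3,8]  [8,10]  [6,11]  [10,13]  [12,15]  [16,17]
[0,1] uncovered → point at 1; [3,4] uncovered → point at 4; [8,10] uncovered → point at 10; [12,15] uncovered → point at 15; [16,17] uncovered → point at 17.
Points: 1, 4, 10, 15, 17 (5 total).

10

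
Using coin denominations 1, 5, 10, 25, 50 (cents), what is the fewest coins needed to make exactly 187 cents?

Use the largest denomination that fits, subtract, and repeat.
187 = 3×50 + 1×25 + 1×10 + 2×1
Total coins = 3 + 1 + 1 + 2 = 7

7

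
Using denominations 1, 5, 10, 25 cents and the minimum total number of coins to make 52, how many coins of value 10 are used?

0

Use the largest denomination that fits, subtract, and repeat.
52 = 2×25 + 2×1
Count of 10: 0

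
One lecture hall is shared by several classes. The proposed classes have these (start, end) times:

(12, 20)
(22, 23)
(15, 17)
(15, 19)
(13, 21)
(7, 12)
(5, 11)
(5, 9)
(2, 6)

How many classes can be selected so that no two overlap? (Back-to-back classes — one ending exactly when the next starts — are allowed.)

4

Greedy by earliest finish: after sorting by end time, pick each interval compatible with the last pick.
By end time: (2,6), (5,9), (5,11), (7,12), (15,17), (15,19), (12,20), (13,21), (22,23).
Pick (2,6); next start ≥ 6 → (7,12); next start ≥ 12 → (15,17); next start ≥ 17 → (22,23).
Selected 4 classes.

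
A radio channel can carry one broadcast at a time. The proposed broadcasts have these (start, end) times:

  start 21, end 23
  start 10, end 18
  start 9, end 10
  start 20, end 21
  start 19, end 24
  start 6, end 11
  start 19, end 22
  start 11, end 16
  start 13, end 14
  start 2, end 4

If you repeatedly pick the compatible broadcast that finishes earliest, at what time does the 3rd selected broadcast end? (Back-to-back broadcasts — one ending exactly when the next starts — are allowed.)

By end time: (2,4), (9,10), (6,11), (13,14), (11,16), (10,18), (20,21), (19,22), (21,23), (19,24).
Pick (2,4); next start ≥ 4 → (9,10); next start ≥ 10 → (13,14); next start ≥ 14 → (20,21); next start ≥ 21 → (21,23).
Selected: (2,4) (9,10) (13,14) (20,21) (21,23)

14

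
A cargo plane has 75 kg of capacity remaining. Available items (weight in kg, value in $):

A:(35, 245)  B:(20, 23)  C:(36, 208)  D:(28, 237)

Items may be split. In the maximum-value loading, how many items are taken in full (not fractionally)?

Ratios (sorted): D 8.46, A 7.00, C 5.78, B 1.15
take D (28 @ 237); take A (35 @ 245); take 12/36 of C → 69.33. Capacity used 75/75.
2 item(s) taken whole; one partial (take 12/36 of C).

2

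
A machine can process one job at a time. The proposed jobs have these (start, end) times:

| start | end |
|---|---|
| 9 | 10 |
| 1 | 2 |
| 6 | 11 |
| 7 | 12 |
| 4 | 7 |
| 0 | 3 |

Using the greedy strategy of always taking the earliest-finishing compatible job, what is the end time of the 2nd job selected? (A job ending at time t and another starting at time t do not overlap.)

7

Sorted by end: (1,2)  (0,3)  (4,7)  (9,10)  (6,11)  (7,12)
take (1,2); take (4,7); take (9,10); skip (6,11); skip (7,12).
Selected: (1,2) (4,7) (9,10)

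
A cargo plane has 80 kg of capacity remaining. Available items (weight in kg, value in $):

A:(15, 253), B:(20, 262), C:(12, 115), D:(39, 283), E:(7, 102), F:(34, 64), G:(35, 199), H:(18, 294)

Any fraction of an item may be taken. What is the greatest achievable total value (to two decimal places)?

1084.05

Order: A (253/15=16.87) > H (294/18=16.33) > E (102/7=14.57) > B (262/20=13.10) > C (115/12=9.58) > D (283/39=7.26) > G (199/35=5.69) > F (64/34=1.88)
Fill: take A (15 @ 253) → take H (18 @ 294) → take E (7 @ 102) → take B (20 @ 262) → take C (12 @ 115) → take 8/39 of D → 58.05; 80/80 used.
Total value = 1084.05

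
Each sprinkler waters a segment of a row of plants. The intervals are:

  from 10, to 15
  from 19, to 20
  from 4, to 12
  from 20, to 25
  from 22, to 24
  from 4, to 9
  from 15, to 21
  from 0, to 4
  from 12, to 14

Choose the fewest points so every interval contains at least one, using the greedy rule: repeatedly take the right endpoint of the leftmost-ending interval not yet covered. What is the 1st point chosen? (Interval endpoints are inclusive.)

By right end: [0,4]  [4,9]  [4,12]  [12,14]  [10,15]  [19,20]  [15,21]  [22,24]  [20,25]
[0,4] uncovered → point at 4; [12,14] uncovered → point at 14; [19,20] uncovered → point at 20; [22,24] uncovered → point at 24.
Points: 4, 14, 20, 24 (4 total).

4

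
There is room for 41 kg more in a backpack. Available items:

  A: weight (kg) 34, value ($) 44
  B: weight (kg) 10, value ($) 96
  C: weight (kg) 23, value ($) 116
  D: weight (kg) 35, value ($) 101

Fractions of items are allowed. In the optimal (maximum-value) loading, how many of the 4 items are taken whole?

2

Sort by value per unit weight and fill in that order.
Ratios (sorted): B 9.60, C 5.04, D 2.89, A 1.29
take B (10 @ 96); take C (23 @ 116); take 8/35 of D → 23.09. Capacity used 41/41.
2 item(s) taken whole; one partial (take 8/35 of D).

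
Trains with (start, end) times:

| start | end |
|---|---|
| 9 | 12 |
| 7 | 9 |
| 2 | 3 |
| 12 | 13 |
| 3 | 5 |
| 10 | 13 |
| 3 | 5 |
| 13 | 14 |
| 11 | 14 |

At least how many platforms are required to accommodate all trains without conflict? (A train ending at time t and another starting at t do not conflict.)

3

The answer is the maximum number of intervals overlapping at any instant.
Events (time:±→running): 2:+→1 3:-→0 3:+→1 3:+→2 5:-→1 5:-→0 7:+→1 9:-→0 9:+→1 10:+→2 11:+→3 … peak 3.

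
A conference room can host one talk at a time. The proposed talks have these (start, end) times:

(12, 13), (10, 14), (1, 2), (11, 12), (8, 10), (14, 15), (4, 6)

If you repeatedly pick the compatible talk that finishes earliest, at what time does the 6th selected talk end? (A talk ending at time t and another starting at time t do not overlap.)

Greedy by earliest finish: after sorting by end time, pick each interval compatible with the last pick.
Sorted by end: (1,2)  (4,6)  (8,10)  (11,12)  (12,13)  (10,14)  (14,15)
take (1,2); take (4,6); take (8,10); take (11,12); take (12,13); take (14,15).
Selected: (1,2) (4,6) (8,10) (11,12) (12,13) (14,15)

15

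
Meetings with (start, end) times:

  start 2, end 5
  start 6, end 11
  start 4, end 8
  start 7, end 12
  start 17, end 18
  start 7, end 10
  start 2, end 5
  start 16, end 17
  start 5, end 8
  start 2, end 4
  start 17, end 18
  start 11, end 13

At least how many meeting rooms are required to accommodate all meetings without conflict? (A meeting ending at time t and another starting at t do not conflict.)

5

The answer is the maximum number of intervals overlapping at any instant.
starts: [2, 2, 2, 4, 5, 6, 7, 7, 11, 16, 17, 17]
ends:   [4, 5, 5, 8, 8, 10, 11, 12, 13, 17, 18, 18]
s2→1 s2→2 s2→3 e4→2 s4→3 e5→2 e5→1 s5→2 s6→3 s7→4 s7→5  — peak 5.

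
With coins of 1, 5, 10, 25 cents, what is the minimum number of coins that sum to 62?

Greedy: take as many of the largest coin as possible, then repeat with the remainder.
62 = 2×25 + 1×10 + 2×1
Total coins = 2 + 1 + 2 = 5

5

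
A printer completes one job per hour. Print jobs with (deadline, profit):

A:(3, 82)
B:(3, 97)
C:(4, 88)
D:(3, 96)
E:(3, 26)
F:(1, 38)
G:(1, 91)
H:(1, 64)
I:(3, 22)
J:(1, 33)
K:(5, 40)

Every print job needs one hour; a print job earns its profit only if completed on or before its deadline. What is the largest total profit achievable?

Profit order: B=97 D=96 G=91 C=88 A=82 H=64 K=40 F=38 J=33 E=26 I=22
Assign: B→slot 3, D→slot 2, G→slot 1, C→slot 4, A skipped, H skipped, K→slot 5, F skipped, J skipped, E skipped, I skipped.
Slots: [1:G] [2:D] [3:B] [4:C] [5:K]
Profit = 91 + 96 + 97 + 88 + 40 = 412

412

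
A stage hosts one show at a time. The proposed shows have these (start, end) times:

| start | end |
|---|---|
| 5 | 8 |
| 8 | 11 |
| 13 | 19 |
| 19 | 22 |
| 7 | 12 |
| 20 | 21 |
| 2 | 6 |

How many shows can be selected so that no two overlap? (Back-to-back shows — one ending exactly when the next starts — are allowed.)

By end time: (2,6), (5,8), (8,11), (7,12), (13,19), (20,21), (19,22).
Pick (2,6); next start ≥ 6 → (8,11); next start ≥ 11 → (13,19); next start ≥ 19 → (20,21).
Selected 4 shows.

4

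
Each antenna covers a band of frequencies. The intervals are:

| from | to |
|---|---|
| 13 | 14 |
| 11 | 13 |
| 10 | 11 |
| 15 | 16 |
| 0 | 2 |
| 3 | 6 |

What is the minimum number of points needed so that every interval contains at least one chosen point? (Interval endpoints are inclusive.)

5

Process intervals by earliest right end; each time one isn't hit yet, stab at its right endpoint.
By right end: [0,2]  [3,6]  [10,11]  [11,13]  [13,14]  [15,16]
[0,2] uncovered → point at 2; [3,6] uncovered → point at 6; [10,11] uncovered → point at 11; [13,14] uncovered → point at 14; [15,16] uncovered → point at 16.
Points: 2, 6, 11, 14, 16 (5 total).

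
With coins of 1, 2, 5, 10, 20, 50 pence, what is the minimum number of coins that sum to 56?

3

56 − 1×50→6 − 1×5→1 − 1×1→0
Total coins = 1 + 1 + 1 = 3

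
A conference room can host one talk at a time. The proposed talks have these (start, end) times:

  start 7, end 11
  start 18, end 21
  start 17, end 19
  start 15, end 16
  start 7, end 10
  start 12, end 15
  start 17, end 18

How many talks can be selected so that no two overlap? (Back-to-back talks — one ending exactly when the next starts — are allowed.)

Sorted by end: (7,10)  (7,11)  (12,15)  (15,16)  (17,18)  (17,19)  (18,21)
take (7,10); skip (7,11); take (12,15); take (15,16); take (17,18); skip (17,19); take (18,21).
Selected 5 talks.

5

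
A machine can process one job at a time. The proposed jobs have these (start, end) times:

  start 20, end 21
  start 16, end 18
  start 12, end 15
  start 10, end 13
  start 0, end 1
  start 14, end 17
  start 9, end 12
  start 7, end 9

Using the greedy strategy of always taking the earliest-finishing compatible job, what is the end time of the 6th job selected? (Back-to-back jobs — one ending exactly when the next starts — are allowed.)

21

Sorted by end: (0,1)  (7,9)  (9,12)  (10,13)  (12,15)  (14,17)  (16,18)  (20,21)
take (0,1); take (7,9); take (9,12); take (12,15); skip (14,17); take (16,18); take (20,21).
Selected: (0,1) (7,9) (9,12) (12,15) (16,18) (20,21)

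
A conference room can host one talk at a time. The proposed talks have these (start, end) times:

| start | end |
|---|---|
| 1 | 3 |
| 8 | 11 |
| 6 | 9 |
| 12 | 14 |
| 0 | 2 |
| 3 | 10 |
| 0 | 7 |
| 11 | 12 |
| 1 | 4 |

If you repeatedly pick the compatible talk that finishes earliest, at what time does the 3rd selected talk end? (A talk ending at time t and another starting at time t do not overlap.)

Sort by end time and greedily take each interval whose start is ≥ the last chosen end.
By end time: (0,2), (1,3), (1,4), (0,7), (6,9), (3,10), (8,11), (11,12), (12,14).
Pick (0,2); next start ≥ 2 → (6,9); next start ≥ 9 → (11,12); next start ≥ 12 → (12,14).
Selected: (0,2) (6,9) (11,12) (12,14)

12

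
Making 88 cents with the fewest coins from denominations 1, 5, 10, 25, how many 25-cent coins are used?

Greedy: take as many of the largest coin as possible, then repeat with the remainder.
88 = 3×25 + 1×10 + 3×1
Count of 25: 3

3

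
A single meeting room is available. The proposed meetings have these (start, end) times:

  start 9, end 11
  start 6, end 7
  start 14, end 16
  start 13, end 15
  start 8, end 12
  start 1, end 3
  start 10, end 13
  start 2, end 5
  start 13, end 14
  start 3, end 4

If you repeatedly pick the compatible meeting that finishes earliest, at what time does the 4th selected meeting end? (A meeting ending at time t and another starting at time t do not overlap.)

11

Sort by end time and greedily take each interval whose start is ≥ the last chosen end.
By end time: (1,3), (3,4), (2,5), (6,7), (9,11), (8,12), (10,13), (13,14), (13,15), (14,16).
Pick (1,3); next start ≥ 3 → (3,4); next start ≥ 4 → (6,7); next start ≥ 7 → (9,11); next start ≥ 11 → (13,14); next start ≥ 14 → (14,16).
Selected: (1,3) (3,4) (6,7) (9,11) (13,14) (14,16)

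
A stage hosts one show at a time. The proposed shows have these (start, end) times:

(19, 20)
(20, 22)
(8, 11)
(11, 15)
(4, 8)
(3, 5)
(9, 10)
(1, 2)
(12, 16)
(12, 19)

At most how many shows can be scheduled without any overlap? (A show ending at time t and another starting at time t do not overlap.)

Sort by end time and greedily take each interval whose start is ≥ the last chosen end.
Sorted by end: (1,2)  (3,5)  (4,8)  (9,10)  (8,11)  (11,15)  (12,16)  (12,19)  (19,20)  (20,22)
take (1,2); take (3,5); skip (4,8); take (9,10); skip (8,11); take (11,15); skip (12,16); take (19,20); take (20,22).
Selected 6 shows.

6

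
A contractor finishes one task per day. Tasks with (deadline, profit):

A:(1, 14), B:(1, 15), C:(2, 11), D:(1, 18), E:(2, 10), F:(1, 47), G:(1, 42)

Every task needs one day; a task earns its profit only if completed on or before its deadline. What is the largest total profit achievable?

58

Sort by profit descending; place each in the latest free slot ≤ its deadline.
Profit order: F=47 G=42 D=18 B=15 A=14 C=11 E=10
Assign: F→slot 1, G skipped, D skipped, B skipped, A skipped, C→slot 2, E skipped.
Slots: [1:F] [2:C]
Profit = 47 + 11 = 58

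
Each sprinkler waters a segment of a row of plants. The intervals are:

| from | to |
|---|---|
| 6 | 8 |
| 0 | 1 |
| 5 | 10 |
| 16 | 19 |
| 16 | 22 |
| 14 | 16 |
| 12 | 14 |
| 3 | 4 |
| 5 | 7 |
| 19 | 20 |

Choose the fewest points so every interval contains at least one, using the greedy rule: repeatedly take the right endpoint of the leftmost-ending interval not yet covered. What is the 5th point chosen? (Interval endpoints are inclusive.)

19

Sort by right endpoint; whenever an interval is uncovered, place a point at its right end.
Sorted: [0,1] [3,4] [5,7] [6,8] [5,10] [12,14] [14,16] [16,19] [19,20] [16,22]
{[0,1]} hit by 1; {[3,4]} hit by 4; {[5,7],[6,8],[5,10]} hit by 7; {[12,14],[14,16]} hit by 14; {[16,19],[19,20],[16,22]} hit by 19.
Points: 1, 4, 7, 14, 19 (5 total).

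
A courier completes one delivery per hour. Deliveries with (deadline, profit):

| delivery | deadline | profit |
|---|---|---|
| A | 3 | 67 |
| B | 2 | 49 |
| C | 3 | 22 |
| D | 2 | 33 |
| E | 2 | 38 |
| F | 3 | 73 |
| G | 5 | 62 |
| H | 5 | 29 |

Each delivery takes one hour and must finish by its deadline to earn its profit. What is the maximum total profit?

280

By profit: F(d3,73), A(d3,67), G(d5,62), B(d2,49), E(d2,38), D(d2,33), H(d5,29), C(d3,22)
F→slot 3; A→slot 2; G→slot 5; B→slot 1; E skipped; D skipped; H→slot 4; C skipped.
Profit = 49 + 67 + 73 + 29 + 62 = 280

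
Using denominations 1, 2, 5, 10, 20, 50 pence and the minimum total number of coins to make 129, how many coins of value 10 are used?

Greedy: take as many of the largest coin as possible, then repeat with the remainder.
129 = 2×50 + 1×20 + 1×5 + 2×2
Count of 10: 0

0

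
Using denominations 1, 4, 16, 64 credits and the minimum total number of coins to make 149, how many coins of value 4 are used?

Greedy: take as many of the largest coin as possible, then repeat with the remainder.
149 = 2×64 + 1×16 + 1×4 + 1×1
Count of 4: 1

1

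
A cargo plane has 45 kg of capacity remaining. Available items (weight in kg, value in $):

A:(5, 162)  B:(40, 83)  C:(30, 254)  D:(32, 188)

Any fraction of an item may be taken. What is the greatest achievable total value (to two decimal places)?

Greedy by value/weight ratio, highest first.
Order: A (162/5=32.40) > C (254/30=8.47) > D (188/32=5.88) > B (83/40=2.08)
Fill: take A (5 @ 162) → take C (30 @ 254) → take 10/32 of D → 58.75; 45/45 used.
Total value = 474.75

474.75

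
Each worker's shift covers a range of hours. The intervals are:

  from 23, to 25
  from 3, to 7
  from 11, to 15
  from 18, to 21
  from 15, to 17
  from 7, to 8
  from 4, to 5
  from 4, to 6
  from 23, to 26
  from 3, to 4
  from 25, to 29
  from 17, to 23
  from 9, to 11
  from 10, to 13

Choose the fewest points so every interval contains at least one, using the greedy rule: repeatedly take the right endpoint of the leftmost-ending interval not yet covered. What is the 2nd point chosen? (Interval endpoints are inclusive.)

Sort by right endpoint; whenever an interval is uncovered, place a point at its right end.
Sorted: [3,4] [4,5] [4,6] [3,7] [7,8] [9,11] [10,13] [11,15] [15,17] [18,21] [17,23] [23,25] [23,26] [25,29]
{[3,4],[4,5],[4,6],[3,7]} hit by 4; {[7,8]} hit by 8; {[9,11],[10,13],[11,15]} hit by 11; {[15,17]} hit by 17; {[18,21],[17,23]} hit by 21; {[23,25],[23,26],[25,29]} hit by 25.
Points: 4, 8, 11, 17, 21, 25 (6 total).

8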